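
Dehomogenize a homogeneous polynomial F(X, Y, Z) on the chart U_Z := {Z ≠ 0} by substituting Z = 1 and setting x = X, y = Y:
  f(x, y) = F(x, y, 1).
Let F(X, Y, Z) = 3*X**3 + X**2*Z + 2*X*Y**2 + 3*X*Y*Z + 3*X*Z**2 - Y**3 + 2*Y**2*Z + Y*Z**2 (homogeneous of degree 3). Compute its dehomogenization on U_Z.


f(x, y) = 3*x**3 + x**2 + 2*x*y**2 + 3*x*y + 3*x - y**3 + 2*y**2 + y

On U_Z we set Z = 1. Each monomial c·X^i·Y^j·Z^k in F becomes c·x^i·y^j·1^k = c·x^i·y^j.
Substituting Z = 1: F(X, Y, 1) = 3*x**3 + x**2 + 2*x*y**2 + 3*x*y + 3*x - y**3 + 2*y**2 + y.
Note: deg(f) ≤ deg(F) = 3; strict inequality happens when F is divisible by Z (lost terms).


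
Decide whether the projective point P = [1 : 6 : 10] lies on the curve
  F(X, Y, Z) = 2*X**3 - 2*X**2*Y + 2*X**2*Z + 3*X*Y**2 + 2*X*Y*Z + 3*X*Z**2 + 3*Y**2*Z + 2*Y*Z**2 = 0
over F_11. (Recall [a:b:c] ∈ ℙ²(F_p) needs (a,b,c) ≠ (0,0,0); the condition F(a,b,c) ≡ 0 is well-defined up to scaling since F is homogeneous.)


F(1,6,10) ≡ 2 (mod 11); P is NOT on the curve.

Evaluate F(1, 6, 10) term-by-term (mod 11).
  2*X**3 ↦ 2·1·1·1 = 2
  -2*X**2*Y ↦ -2·1·6·1 = -12
  2*X**2*Z ↦ 2·1·1·10 = 20
  3*X*Y**2 ↦ 3·1·36·1 = 108
  2*X*Y*Z ↦ 2·1·6·10 = 120
  3*X*Z**2 ↦ 3·1·1·100 = 300
  3*Y**2*Z ↦ 3·1·36·10 = 1080
  2*Y*Z**2 ↦ 2·1·6·100 = 1200
Sum: F(1, 6, 10) = (2) + (-12) + (20) + (108) + (120) + (300) + (1080) + (1200) = 2818.
Reducing mod 11: 2818 ≡ 2 (mod 11).
Since F(a, b, c) ≡ 2 ≠ 0 (mod 11), P does NOT lie on the curve.


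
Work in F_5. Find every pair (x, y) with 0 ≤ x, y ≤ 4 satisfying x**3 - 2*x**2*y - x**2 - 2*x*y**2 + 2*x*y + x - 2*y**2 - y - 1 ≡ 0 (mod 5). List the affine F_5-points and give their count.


Affine F_5-points: {(1, 0), (1, 1), (2, 0), (3, 0), (3, 4)}; count = 5.

For each of the 25 pairs (x, y) ∈ F_5², evaluate f(x, y) mod 5. Record the zeros.
  x = 0: [0↦4, 1↦1, 2↦4, 3↦3, 4↦3]  zeros at y ∈ ∅
  x = 1: [0↦0, 1↦0, 2↦2, 3↦1, 4↦2]  zeros at y ∈ {0, 1}
  x = 2: [0↦0, 1↦4, 2↦1, 3↦1, 4↦4]  zeros at y ∈ {0}
  x = 3: [0↦0, 1↦4, 2↦2, 3↦4, 4↦0]  zeros at y ∈ {0, 4}
  x = 4: [0↦1, 1↦1, 2↦1, 3↦1, 4↦1]  zeros at y ∈ ∅
Collecting zeros: affine points = {(1, 0), (1, 1), (2, 0), (3, 0), (3, 4)}.
Total count |C(F_5)_aff| = 5.


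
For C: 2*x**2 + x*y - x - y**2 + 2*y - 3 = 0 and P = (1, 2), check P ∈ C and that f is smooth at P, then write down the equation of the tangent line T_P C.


Tangent line at P: 5*x - y - 3 = 0.

Step 1: f(1, 2) = 0, so P lies on C.
Step 2: partial derivatives
  f_x(x, y) = 4*x + y - 1, f_y(x, y) = x - 2*y + 2.
  f_x(P) = 5, f_y(P) = -1 (gradient nonzero, so P is smooth).
Step 3: tangent line at P: 5·(x − 1) + -1·(y − 2) = 0.
Expanding: 5*x - y - 3 = 0.


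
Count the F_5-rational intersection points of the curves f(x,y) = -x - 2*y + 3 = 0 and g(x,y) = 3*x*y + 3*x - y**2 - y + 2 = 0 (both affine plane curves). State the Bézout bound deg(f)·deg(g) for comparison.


Common zeros: ∅; count = 0; Bézout bound = 2.

deg(f) = 1, deg(g) = 2, so Bézout bound = 2.
Scan x ∈ F_5. For each x, list the y ∈ F_5 with f(x, y) ≡ 0 and those with g(x, y) ≡ 0 (mod 5); the common zeros in that column are the intersection.
  x = 0: f ≡ 0 at y ∈ {4}; g ≡ 0 at y ∈ {1, 3}; common: ∅.
  x = 1: f ≡ 0 at y ∈ {1}; g ≡ 0 at y ∈ {0, 2}; common: ∅.
  x = 2: f ≡ 0 at y ∈ {3}; g ≡ 0 at y ∈ ∅; common: ∅.
  x = 3: f ≡ 0 at y ∈ {0}; g ≡ 0 at y ∈ ∅; common: ∅.
  x = 4: f ≡ 0 at y ∈ {2}; g ≡ 0 at y ∈ ∅; common: ∅.
Collecting: common zeros = ∅, so the count is 0.
Comparison with the Bézout bound: 0 ≤ 2 = deg(f)·deg(g), as expected for curves with no common component (the affine F_5-count falls short of the bound because intersections may lie at infinity, over extension fields, or carry multiplicity).


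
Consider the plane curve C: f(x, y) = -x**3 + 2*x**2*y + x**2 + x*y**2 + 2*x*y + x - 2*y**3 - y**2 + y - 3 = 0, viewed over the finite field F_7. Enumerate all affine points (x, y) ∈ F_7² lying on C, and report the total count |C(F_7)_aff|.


Affine F_7-points: {(0, 2), (0, 3), (0, 5), (2, 1), (3, 1), (3, 3), (3, 4), (4, 3), (5, 0), (5, 1)}; count = 10.

For each of the 49 pairs (x, y) ∈ F_7², evaluate f(x, y) mod 7. Record the zeros.
  x = 0: [0↦4, 1↦2, 2↦0, 3↦0, 4↦4, 5↦0, 6↦4]  zeros at y ∈ {2, 3, 5}
  x = 1: [0↦5, 1↦1, 2↦6, 3↦1, 4↦2, 5↦4, 6↦2]  zeros at y ∈ ∅
  x = 2: [0↦2, 1↦0, 2↦2, 3↦3, 4↦5, 5↦3, 6↦6]  zeros at y ∈ {1}
  x = 3: [0↦3, 1↦0, 2↦3, 3↦0, 4↦0, 5↦5, 6↦3]  zeros at y ∈ {1, 3, 4}
  x = 4: [0↦2, 1↦2, 2↦3, 3↦0, 4↦2, 5↦4, 6↦1]  zeros at y ∈ {3}
  x = 5: [0↦0, 1↦0, 2↦3, 3↦4, 4↦5, 5↦1, 6↦1]  zeros at y ∈ {0, 1}
  x = 6: [0↦5, 1↦2, 2↦4, 3↦6, 4↦3, 5↦4, 6↦4]  zeros at y ∈ ∅
Collecting zeros: affine points = {(0, 2), (0, 3), (0, 5), (2, 1), (3, 1), (3, 3), (3, 4), (4, 3), (5, 0), (5, 1)}.
Total count |C(F_7)_aff| = 10.


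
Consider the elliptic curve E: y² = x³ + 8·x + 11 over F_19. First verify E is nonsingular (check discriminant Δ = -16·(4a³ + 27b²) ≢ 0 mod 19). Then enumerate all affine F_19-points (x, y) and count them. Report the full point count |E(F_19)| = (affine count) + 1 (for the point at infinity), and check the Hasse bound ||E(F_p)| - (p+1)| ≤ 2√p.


Affine points = {(0, 7), (0, 12), (1, 1), (1, 18), (2, 4), (2, 15), (3, 9), (3, 10), (5, 9), (5, 10), (6, 3), (6, 16), (7, 7), (7, 12), (8, 6), (8, 13), (11, 9), (11, 10), (12, 7), (12, 12), (14, 6), (14, 13), (16, 6), (16, 13), (17, 5), (17, 14)}; affine count = 26; |E(F_19)| = 27.

Discriminant check: Δ ∝ 4a³ + 27b² = 4·8³ + 27·11² = 4·512 + 27·121 ≡ 14 (mod 19). Nonzero ⇒ E is nonsingular.
For each x ∈ F_19, compute rhs = x³ + 8·x + 11 mod 19, then count y ∈ F_19 with y² ≡ rhs.
  x = 0: rhs = 11, matching y values: 7, 12 (2 points).
  x = 1: rhs = 1, matching y values: 1, 18 (2 points).
  x = 2: rhs = 16, matching y values: 4, 15 (2 points).
  x = 3: rhs = 5, matching y values: 9, 10 (2 points).
  x = 4: rhs = 12, matching y values: none (0 points).
  x = 5: rhs = 5, matching y values: 9, 10 (2 points).
  x = 6: rhs = 9, matching y values: 3, 16 (2 points).
  x = 7: rhs = 11, matching y values: 7, 12 (2 points).
  x = 8: rhs = 17, matching y values: 6, 13 (2 points).
  x = 9: rhs = 14, matching y values: none (0 points).
  x = 10: rhs = 8, matching y values: none (0 points).
  x = 11: rhs = 5, matching y values: 9, 10 (2 points).
  x = 12: rhs = 11, matching y values: 7, 12 (2 points).
  x = 13: rhs = 13, matching y values: none (0 points).
  x = 14: rhs = 17, matching y values: 6, 13 (2 points).
  x = 15: rhs = 10, matching y values: none (0 points).
  x = 16: rhs = 17, matching y values: 6, 13 (2 points).
  x = 17: rhs = 6, matching y values: 5, 14 (2 points).
  x = 18: rhs = 2, matching y values: none (0 points).
Total affine count: 26.
Full point count |E(F_19)| = 26 + 1 = 27.
Hasse bound: |27 − (19+1)| = |7| = 7 ≤ 2√19 ≈ 8.7178 ✓.


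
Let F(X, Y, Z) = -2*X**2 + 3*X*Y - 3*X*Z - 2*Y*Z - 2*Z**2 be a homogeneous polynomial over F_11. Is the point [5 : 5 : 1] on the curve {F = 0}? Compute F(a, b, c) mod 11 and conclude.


F(5,5,1) ≡ 9 (mod 11); P is NOT on the curve.

Evaluate F(5, 5, 1) term-by-term (mod 11).
  -2*X**2 ↦ -2·25·1·1 = -50
  3*X*Y ↦ 3·5·5·1 = 75
  -3*X*Z ↦ -3·5·1·1 = -15
  -2*Y*Z ↦ -2·1·5·1 = -10
  -2*Z**2 ↦ -2·1·1·1 = -2
Sum: F(5, 5, 1) = (-50) + (75) + (-15) + (-10) + (-2) = -2.
Reducing mod 11: -2 ≡ 9 (mod 11).
Since F(a, b, c) ≡ 9 ≠ 0 (mod 11), P does NOT lie on the curve.


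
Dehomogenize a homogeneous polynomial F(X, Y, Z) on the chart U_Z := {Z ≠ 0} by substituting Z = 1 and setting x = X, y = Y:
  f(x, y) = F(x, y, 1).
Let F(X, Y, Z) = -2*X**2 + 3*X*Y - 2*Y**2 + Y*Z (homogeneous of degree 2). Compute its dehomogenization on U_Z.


f(x, y) = -2*x**2 + 3*x*y - 2*y**2 + y

On U_Z we set Z = 1. Each monomial c·X^i·Y^j·Z^k in F becomes c·x^i·y^j·1^k = c·x^i·y^j.
Substituting Z = 1: F(X, Y, 1) = -2*x**2 + 3*x*y - 2*y**2 + y.
Note: deg(f) ≤ deg(F) = 2; strict inequality happens when F is divisible by Z (lost terms).


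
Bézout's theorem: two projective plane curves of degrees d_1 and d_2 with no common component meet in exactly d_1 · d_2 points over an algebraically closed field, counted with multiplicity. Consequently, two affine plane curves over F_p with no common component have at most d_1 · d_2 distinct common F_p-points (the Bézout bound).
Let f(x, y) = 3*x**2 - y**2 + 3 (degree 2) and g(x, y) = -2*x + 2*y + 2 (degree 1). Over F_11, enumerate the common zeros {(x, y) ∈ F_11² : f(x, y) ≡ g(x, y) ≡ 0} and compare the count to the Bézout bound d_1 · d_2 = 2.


Common zeros: ∅; count = 0; Bézout bound = 2.

deg(f) = 2, deg(g) = 1, so Bézout bound = 2.
Scan x ∈ F_11. For each x, list the y ∈ F_11 with f(x, y) ≡ 0 and those with g(x, y) ≡ 0 (mod 11); the common zeros in that column are the intersection.
  x = 0: f ≡ 0 at y ∈ {5, 6}; g ≡ 0 at y ∈ {10}; common: ∅.
  x = 1: f ≡ 0 at y ∈ ∅; g ≡ 0 at y ∈ {0}; common: ∅.
  x = 2: f ≡ 0 at y ∈ {2, 9}; g ≡ 0 at y ∈ {1}; common: ∅.
  x = 3: f ≡ 0 at y ∈ ∅; g ≡ 0 at y ∈ {2}; common: ∅.
  x = 4: f ≡ 0 at y ∈ ∅; g ≡ 0 at y ∈ {3}; common: ∅.
  x = 5: f ≡ 0 at y ∈ {1, 10}; g ≡ 0 at y ∈ {4}; common: ∅.
  x = 6: f ≡ 0 at y ∈ {1, 10}; g ≡ 0 at y ∈ {5}; common: ∅.
  x = 7: f ≡ 0 at y ∈ ∅; g ≡ 0 at y ∈ {6}; common: ∅.
  x = 8: f ≡ 0 at y ∈ ∅; g ≡ 0 at y ∈ {7}; common: ∅.
  x = 9: f ≡ 0 at y ∈ {2, 9}; g ≡ 0 at y ∈ {8}; common: ∅.
  x = 10: f ≡ 0 at y ∈ ∅; g ≡ 0 at y ∈ {9}; common: ∅.
Collecting: common zeros = ∅, so the count is 0.
Comparison with the Bézout bound: 0 ≤ 2 = deg(f)·deg(g), as expected for curves with no common component (the affine F_11-count falls short of the bound because intersections may lie at infinity, over extension fields, or carry multiplicity).


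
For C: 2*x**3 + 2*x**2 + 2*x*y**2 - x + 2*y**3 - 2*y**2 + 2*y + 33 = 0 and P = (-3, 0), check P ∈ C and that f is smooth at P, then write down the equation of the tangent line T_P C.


Tangent line at P: 41*x + 2*y + 123 = 0.

Step 1: f(-3, 0) = 0, so P lies on C.
Step 2: partial derivatives
  f_x(x, y) = 6*x**2 + 4*x + 2*y**2 - 1, f_y(x, y) = 4*x*y + 6*y**2 - 4*y + 2.
  f_x(P) = 41, f_y(P) = 2 (gradient nonzero, so P is smooth).
Step 3: tangent line at P: 41·(x − -3) + 2·(y − 0) = 0.
Expanding: 41*x + 2*y + 123 = 0.


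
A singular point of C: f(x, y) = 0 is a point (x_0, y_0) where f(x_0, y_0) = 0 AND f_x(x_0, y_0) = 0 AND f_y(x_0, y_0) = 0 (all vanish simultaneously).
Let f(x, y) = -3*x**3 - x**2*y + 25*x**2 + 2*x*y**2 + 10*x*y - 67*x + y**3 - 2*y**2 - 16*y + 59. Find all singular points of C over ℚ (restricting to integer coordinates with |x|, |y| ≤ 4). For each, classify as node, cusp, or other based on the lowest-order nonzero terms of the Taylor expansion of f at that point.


Singular points: {(3, -1)}; classification: node.

Compute partial derivatives:
  f_x = -9*x**2 - 2*x*y + 50*x + 2*y**2 + 10*y - 67.
  f_y = -x**2 + 4*x*y + 10*x + 3*y**2 - 4*y - 16.
Scan x_0 ∈ {−4, ..., 4}. For each x_0, f_y(x_0, y) is a polynomial in y; find its integer roots y ∈ {−4, ..., 4}, then test f_x and f at those candidates.
  x = -4: f_y(-4, y) = 3*y**2 - 20*y - 72; no integer root y with |y| ≤ 4.
  x = -3: f_y(-3, y) = 3*y**2 - 16*y - 55; no integer root y with |y| ≤ 4.
  x = -2: f_y(-2, y) = 3*y**2 - 12*y - 40; no integer root y with |y| ≤ 4.
  x = -1: f_y(-1, y) = 3*y**2 - 8*y - 27; no integer root y with |y| ≤ 4.
  x = 0: f_y(0, y) = 3*y**2 - 4*y - 16; no integer root y with |y| ≤ 4.
  x = 1: f_y(1, y) = 3*y**2 - 7; no integer root y with |y| ≤ 4.
  x = 2: f_y(2, y) = 3*y**2 + 4*y; vanishes at y ∈ {0}. (2, 0): f_x = -3 ≠ 0.
  x = 3: f_y(3, y) = 3*y**2 + 8*y + 5; vanishes at y ∈ {-1}. (3, -1): f_x = 0, f = 0 — SINGULAR.
  x = 4: f_y(4, y) = 3*y**2 + 12*y + 8; no integer root y with |y| ≤ 4.
Only singular point on the grid: (3, -1).
Classify: substitute x = 3 + u, y = -1 + v and expand: f = -3*u**3 - u**2*v - u**2 + 2*u*v**2 + v**3 + v**2.
No constant or linear terms (consistent with a singular point). Quadratic part: -u**2 + v**2. Cubic part: -3*u**3 - u**2*v + 2*u*v**2 + v**3.
The quadratic part v**2 - u**2 = (v − u)(v + u) splits into two distinct linear factors, so there are two distinct tangent lines y − -1 = ±(x − 3) — this is a node (ordinary double point).
Classification: node.


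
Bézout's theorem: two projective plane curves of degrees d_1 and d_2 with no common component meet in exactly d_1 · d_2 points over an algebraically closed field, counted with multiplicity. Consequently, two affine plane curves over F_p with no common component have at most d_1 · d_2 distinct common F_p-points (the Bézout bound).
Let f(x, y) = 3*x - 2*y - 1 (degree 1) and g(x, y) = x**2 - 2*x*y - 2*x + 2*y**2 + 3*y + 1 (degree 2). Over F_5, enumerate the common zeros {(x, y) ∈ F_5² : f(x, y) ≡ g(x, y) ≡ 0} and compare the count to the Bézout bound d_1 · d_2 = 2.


Common zeros: {(0, 2)}; count = 1; Bézout bound = 2.

deg(f) = 1, deg(g) = 2, so Bézout bound = 2.
Scan x ∈ F_5. For each x, list the y ∈ F_5 with f(x, y) ≡ 0 and those with g(x, y) ≡ 0 (mod 5); the common zeros in that column are the intersection.
  x = 0: f ≡ 0 at y ∈ {2}; g ≡ 0 at y ∈ {2, 4}; common: {2}.
  x = 1: f ≡ 0 at y ∈ {1}; g ≡ 0 at y ∈ {0, 2}; common: ∅.
  x = 2: f ≡ 0 at y ∈ {0}; g ≡ 0 at y ∈ ∅; common: ∅.
  x = 3: f ≡ 0 at y ∈ {4}; g ≡ 0 at y ∈ ∅; common: ∅.
  x = 4: f ≡ 0 at y ∈ {3}; g ≡ 0 at y ∈ ∅; common: ∅.
Collecting: common zeros = {(0, 2)}, so the count is 1.
Comparison with the Bézout bound: 1 ≤ 2 = deg(f)·deg(g), as expected for curves with no common component (the affine F_5-count falls short of the bound because intersections may lie at infinity, over extension fields, or carry multiplicity).


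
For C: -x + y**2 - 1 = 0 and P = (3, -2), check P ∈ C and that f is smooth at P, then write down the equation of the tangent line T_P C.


Tangent line at P: -x - 4*y - 5 = 0.

Step 1: f(3, -2) = 0, so P lies on C.
Step 2: partial derivatives
  f_x(x, y) = -1, f_y(x, y) = 2*y.
  f_x(P) = -1, f_y(P) = -4 (gradient nonzero, so P is smooth).
Step 3: tangent line at P: -1·(x − 3) + -4·(y − -2) = 0.
Expanding: -x - 4*y - 5 = 0.


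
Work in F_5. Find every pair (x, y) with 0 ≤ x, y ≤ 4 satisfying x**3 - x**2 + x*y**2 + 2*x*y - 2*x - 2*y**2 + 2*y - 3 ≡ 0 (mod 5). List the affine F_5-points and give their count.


Affine F_5-points: {(0, 3), (1, 0), (1, 4), (2, 3), (4, 2), (4, 3)}; count = 6.

For each of the 25 pairs (x, y) ∈ F_5², evaluate f(x, y) mod 5. Record the zeros.
  x = 0: [0↦2, 1↦2, 2↦3, 3↦0, 4↦3]  zeros at y ∈ {3}
  x = 1: [0↦0, 1↦3, 2↦4, 3↦3, 4↦0]  zeros at y ∈ {0, 4}
  x = 2: [0↦2, 1↦3, 2↦4, 3↦0, 4↦1]  zeros at y ∈ {3}
  x = 3: [0↦4, 1↦3, 2↦4, 3↦2, 4↦2]  zeros at y ∈ ∅
  x = 4: [0↦2, 1↦4, 2↦0, 3↦0, 4↦4]  zeros at y ∈ {2, 3}
Collecting zeros: affine points = {(0, 3), (1, 0), (1, 4), (2, 3), (4, 2), (4, 3)}.
Total count |C(F_5)_aff| = 6.


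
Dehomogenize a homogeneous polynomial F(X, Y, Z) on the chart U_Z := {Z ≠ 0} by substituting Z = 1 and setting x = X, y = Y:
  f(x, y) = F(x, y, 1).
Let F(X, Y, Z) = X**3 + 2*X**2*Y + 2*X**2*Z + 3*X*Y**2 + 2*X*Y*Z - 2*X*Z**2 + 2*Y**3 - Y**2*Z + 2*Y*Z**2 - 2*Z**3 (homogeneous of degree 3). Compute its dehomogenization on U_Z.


f(x, y) = x**3 + 2*x**2*y + 2*x**2 + 3*x*y**2 + 2*x*y - 2*x + 2*y**3 - y**2 + 2*y - 2

On U_Z we set Z = 1. Each monomial c·X^i·Y^j·Z^k in F becomes c·x^i·y^j·1^k = c·x^i·y^j.
Substituting Z = 1: F(X, Y, 1) = x**3 + 2*x**2*y + 2*x**2 + 3*x*y**2 + 2*x*y - 2*x + 2*y**3 - y**2 + 2*y - 2.
Note: deg(f) ≤ deg(F) = 3; strict inequality happens when F is divisible by Z (lost terms).


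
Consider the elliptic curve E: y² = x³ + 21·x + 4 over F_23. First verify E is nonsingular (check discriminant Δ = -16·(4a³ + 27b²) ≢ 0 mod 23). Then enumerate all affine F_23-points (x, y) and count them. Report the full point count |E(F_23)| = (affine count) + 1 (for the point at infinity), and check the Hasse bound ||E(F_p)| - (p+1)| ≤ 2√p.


Affine points = {(0, 2), (0, 21), (1, 7), (1, 16), (2, 10), (2, 13), (3, 5), (3, 18), (5, 2), (5, 21), (6, 1), (6, 22), (9, 5), (9, 18), (10, 8), (10, 15), (11, 5), (11, 18), (12, 11), (12, 12), (13, 6), (13, 17), (14, 11), (14, 12), (18, 2), (18, 21), (20, 11), (20, 12), (21, 0)}; affine count = 29; |E(F_23)| = 30.

Discriminant check: Δ ∝ 4a³ + 27b² = 4·21³ + 27·4² = 4·9261 + 27·16 ≡ 9 (mod 23). Nonzero ⇒ E is nonsingular.
For each x ∈ F_23, compute rhs = x³ + 21·x + 4 mod 23, then count y ∈ F_23 with y² ≡ rhs.
  x = 0: rhs = 4, matching y values: 2, 21 (2 points).
  x = 1: rhs = 3, matching y values: 7, 16 (2 points).
  x = 2: rhs = 8, matching y values: 10, 13 (2 points).
  x = 3: rhs = 2, matching y values: 5, 18 (2 points).
  x = 4: rhs = 14, matching y values: none (0 points).
  x = 5: rhs = 4, matching y values: 2, 21 (2 points).
  x = 6: rhs = 1, matching y values: 1, 22 (2 points).
  x = 7: rhs = 11, matching y values: none (0 points).
  x = 8: rhs = 17, matching y values: none (0 points).
  x = 9: rhs = 2, matching y values: 5, 18 (2 points).
  x = 10: rhs = 18, matching y values: 8, 15 (2 points).
  x = 11: rhs = 2, matching y values: 5, 18 (2 points).
  x = 12: rhs = 6, matching y values: 11, 12 (2 points).
  x = 13: rhs = 13, matching y values: 6, 17 (2 points).
  x = 14: rhs = 6, matching y values: 11, 12 (2 points).
  x = 15: rhs = 14, matching y values: none (0 points).
  x = 16: rhs = 20, matching y values: none (0 points).
  x = 17: rhs = 7, matching y values: none (0 points).
  x = 18: rhs = 4, matching y values: 2, 21 (2 points).
  x = 19: rhs = 17, matching y values: none (0 points).
  x = 20: rhs = 6, matching y values: 11, 12 (2 points).
  x = 21: rhs = 0, matching y values: 0 (1 points).
  x = 22: rhs = 5, matching y values: none (0 points).
Total affine count: 29.
Full point count |E(F_23)| = 29 + 1 = 30.
Hasse bound: |30 − (23+1)| = |6| = 6 ≤ 2√23 ≈ 9.5917 ✓.


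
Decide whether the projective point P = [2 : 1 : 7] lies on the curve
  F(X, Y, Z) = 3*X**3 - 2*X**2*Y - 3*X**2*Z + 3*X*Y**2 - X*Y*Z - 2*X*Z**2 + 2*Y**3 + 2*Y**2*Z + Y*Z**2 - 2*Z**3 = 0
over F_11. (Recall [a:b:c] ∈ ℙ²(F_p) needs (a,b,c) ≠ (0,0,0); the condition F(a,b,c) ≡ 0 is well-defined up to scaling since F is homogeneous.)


F(2,1,7) ≡ 9 (mod 11); P is NOT on the curve.

Evaluate F(2, 1, 7) term-by-term (mod 11).
  3*X**3 ↦ 3·8·1·1 = 24
  -2*X**2*Y ↦ -2·4·1·1 = -8
  -3*X**2*Z ↦ -3·4·1·7 = -84
  3*X*Y**2 ↦ 3·2·1·1 = 6
  -X*Y*Z ↦ -1·2·1·7 = -14
  -2*X*Z**2 ↦ -2·2·1·49 = -196
  2*Y**3 ↦ 2·1·1·1 = 2
  2*Y**2*Z ↦ 2·1·1·7 = 14
  Y*Z**2 ↦ 1·1·1·49 = 49
  -2*Z**3 ↦ -2·1·1·343 = -686
Sum: F(2, 1, 7) = (24) + (-8) + (-84) + (6) + (-14) + (-196) + (2) + (14) + (49) + (-686) = -893.
Reducing mod 11: -893 ≡ 9 (mod 11).
Since F(a, b, c) ≡ 9 ≠ 0 (mod 11), P does NOT lie on the curve.


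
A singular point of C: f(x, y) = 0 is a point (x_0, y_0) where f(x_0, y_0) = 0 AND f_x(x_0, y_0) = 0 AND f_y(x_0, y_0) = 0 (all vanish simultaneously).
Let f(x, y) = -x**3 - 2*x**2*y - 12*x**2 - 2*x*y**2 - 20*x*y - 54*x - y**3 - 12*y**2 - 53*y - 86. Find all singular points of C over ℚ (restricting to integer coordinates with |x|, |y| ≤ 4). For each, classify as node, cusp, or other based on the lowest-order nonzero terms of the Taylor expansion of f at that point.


Singular points: {(-2, -3)}; classification: cusp.

Compute partial derivatives:
  f_x = -3*x**2 - 4*x*y - 24*x - 2*y**2 - 20*y - 54.
  f_y = -2*x**2 - 4*x*y - 20*x - 3*y**2 - 24*y - 53.
Scan x_0 ∈ {−4, ..., 4}. For each x_0, f_y(x_0, y) is a polynomial in y; find its integer roots y ∈ {−4, ..., 4}, then test f_x and f at those candidates.
  x = -4: f_y(-4, y) = -3*y**2 - 8*y - 5; vanishes at y ∈ {-1}. (-4, -1): f_x = -4 ≠ 0.
  x = -3: f_y(-3, y) = -3*y**2 - 12*y - 11; no integer root y with |y| ≤ 4.
  x = -2: f_y(-2, y) = -3*y**2 - 16*y - 21; vanishes at y ∈ {-3}. (-2, -3): f_x = 0, f = 0 — SINGULAR.
  x = -1: f_y(-1, y) = -3*y**2 - 20*y - 35; no integer root y with |y| ≤ 4.
  x = 0: f_y(0, y) = -3*y**2 - 24*y - 53; no integer root y with |y| ≤ 4.
  x = 1: f_y(1, y) = -3*y**2 - 28*y - 75; no integer root y with |y| ≤ 4.
  x = 2: f_y(2, y) = -3*y**2 - 32*y - 101; no integer root y with |y| ≤ 4.
  x = 3: f_y(3, y) = -3*y**2 - 36*y - 131; no integer root y with |y| ≤ 4.
  x = 4: f_y(4, y) = -3*y**2 - 40*y - 165; no integer root y with |y| ≤ 4.
Only singular point on the grid: (-2, -3).
Classify: substitute x = -2 + u, y = -3 + v and expand: f = -u**3 - 2*u**2*v - 2*u*v**2 - v**3 + v**2.
No constant or linear terms (consistent with a singular point). Quadratic part: v**2. Cubic part: -u**3 - 2*u**2*v - 2*u*v**2 - v**3.
The quadratic part v**2 is a perfect square, so there is a single (double) tangent line v = 0, i.e. y = -3. Restricting the cubic part to that line (v = 0) leaves -u**3 ≠ 0, so f is not divisible by v and the branch is v² ≈ u**3 to lowest order — this is a cusp.
Classification: cusp.


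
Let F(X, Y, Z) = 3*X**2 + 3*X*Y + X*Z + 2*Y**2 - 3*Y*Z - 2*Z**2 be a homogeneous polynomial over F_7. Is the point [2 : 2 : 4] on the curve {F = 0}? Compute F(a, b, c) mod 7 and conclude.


F(2,2,4) ≡ 5 (mod 7); P is NOT on the curve.

Evaluate F(2, 2, 4) term-by-term (mod 7).
  3*X**2 ↦ 3·4·1·1 = 12
  3*X*Y ↦ 3·2·2·1 = 12
  X*Z ↦ 1·2·1·4 = 8
  2*Y**2 ↦ 2·1·4·1 = 8
  -3*Y*Z ↦ -3·1·2·4 = -24
  -2*Z**2 ↦ -2·1·1·16 = -32
Sum: F(2, 2, 4) = (12) + (12) + (8) + (8) + (-24) + (-32) = -16.
Reducing mod 7: -16 ≡ 5 (mod 7).
Since F(a, b, c) ≡ 5 ≠ 0 (mod 7), P does NOT lie on the curve.


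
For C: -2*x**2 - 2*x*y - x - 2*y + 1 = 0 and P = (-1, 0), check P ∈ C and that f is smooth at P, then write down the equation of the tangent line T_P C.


Tangent line at P: 3*x + 3 = 0.

Step 1: f(-1, 0) = 0, so P lies on C.
Step 2: partial derivatives
  f_x(x, y) = -4*x - 2*y - 1, f_y(x, y) = -2*x - 2.
  f_x(P) = 3, f_y(P) = 0 (gradient nonzero, so P is smooth).
Step 3: tangent line at P: 3·(x − -1) + 0·(y − 0) = 0.
Expanding: 3*x + 3 = 0.


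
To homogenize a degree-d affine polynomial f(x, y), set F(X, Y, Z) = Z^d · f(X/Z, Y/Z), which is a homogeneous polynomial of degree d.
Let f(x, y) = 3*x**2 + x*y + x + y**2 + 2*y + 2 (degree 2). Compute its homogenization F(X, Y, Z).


F(X, Y, Z) = 3*X**2 + X*Y + X*Z + Y**2 + 2*Y*Z + 2*Z**2

deg(f) = 2.
Substitute x = X/Z, y = Y/Z into f, then multiply by Z^2.
  monomial 3·x^2·y^0 ↦ 3·X^2·Y^0·Z^0.
  monomial 1·x^1·y^1 ↦ 1·X^1·Y^1·Z^0.
  monomial 1·x^1·y^0 ↦ 1·X^1·Y^0·Z^1.
  monomial 1·x^0·y^2 ↦ 1·X^0·Y^2·Z^0.
  monomial 2·x^0·y^1 ↦ 2·X^0·Y^1·Z^1.
  monomial 2·x^0·y^0 ↦ 2·X^0·Y^0·Z^2.
Collecting: F(X, Y, Z) = 3*X**2 + X*Y + X*Z + Y**2 + 2*Y*Z + 2*Z**2.


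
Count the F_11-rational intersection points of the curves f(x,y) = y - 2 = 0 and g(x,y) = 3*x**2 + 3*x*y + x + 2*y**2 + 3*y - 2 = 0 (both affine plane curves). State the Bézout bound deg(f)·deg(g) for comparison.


Common zeros: {(1, 2), (4, 2)}; count = 2; Bézout bound = 2.

deg(f) = 1, deg(g) = 2, so Bézout bound = 2.
Scan x ∈ F_11. For each x, list the y ∈ F_11 with f(x, y) ≡ 0 and those with g(x, y) ≡ 0 (mod 11); the common zeros in that column are the intersection.
  x = 0: f ≡ 0 at y ∈ {2}; g ≡ 0 at y ∈ {6, 9}; common: ∅.
  x = 1: f ≡ 0 at y ∈ {2}; g ≡ 0 at y ∈ {2, 6}; common: {2}.
  x = 2: f ≡ 0 at y ∈ {2}; g ≡ 0 at y ∈ ∅; common: ∅.
  x = 3: f ≡ 0 at y ∈ {2}; g ≡ 0 at y ∈ ∅; common: ∅.
  x = 4: f ≡ 0 at y ∈ {2}; g ≡ 0 at y ∈ {2, 7}; common: {2}.
  x = 5: f ≡ 0 at y ∈ {2}; g ≡ 0 at y ∈ ∅; common: ∅.
  x = 6: f ≡ 0 at y ∈ {2}; g ≡ 0 at y ∈ ∅; common: ∅.
  x = 7: f ≡ 0 at y ∈ {2}; g ≡ 0 at y ∈ {3, 7}; common: ∅.
  x = 8: f ≡ 0 at y ∈ {2}; g ≡ 0 at y ∈ {0, 3}; common: ∅.
  x = 9: f ≡ 0 at y ∈ {2}; g ≡ 0 at y ∈ {9}; common: ∅.
  x = 10: f ≡ 0 at y ∈ {2}; g ≡ 0 at y ∈ {0}; common: ∅.
Collecting: common zeros = {(1, 2), (4, 2)}, so the count is 2.
Comparison with the Bézout bound: 2 ≤ 2 = deg(f)·deg(g), as expected for curves with no common component (the bound is attained).


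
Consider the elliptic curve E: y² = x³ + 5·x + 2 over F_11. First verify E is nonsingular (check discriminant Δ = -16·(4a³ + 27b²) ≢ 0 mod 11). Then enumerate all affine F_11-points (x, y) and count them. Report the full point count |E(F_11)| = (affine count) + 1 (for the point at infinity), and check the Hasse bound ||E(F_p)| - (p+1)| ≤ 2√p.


Affine points = {(2, 3), (2, 8), (3, 0), (4, 3), (4, 8), (5, 3), (5, 8), (8, 2), (8, 9)}; affine count = 9; |E(F_11)| = 10.

Discriminant check: Δ ∝ 4a³ + 27b² = 4·5³ + 27·2² = 4·125 + 27·4 ≡ 3 (mod 11). Nonzero ⇒ E is nonsingular.
For each x ∈ F_11, compute rhs = x³ + 5·x + 2 mod 11, then count y ∈ F_11 with y² ≡ rhs.
  x = 0: rhs = 2, matching y values: none (0 points).
  x = 1: rhs = 8, matching y values: none (0 points).
  x = 2: rhs = 9, matching y values: 3, 8 (2 points).
  x = 3: rhs = 0, matching y values: 0 (1 points).
  x = 4: rhs = 9, matching y values: 3, 8 (2 points).
  x = 5: rhs = 9, matching y values: 3, 8 (2 points).
  x = 6: rhs = 6, matching y values: none (0 points).
  x = 7: rhs = 6, matching y values: none (0 points).
  x = 8: rhs = 4, matching y values: 2, 9 (2 points).
  x = 9: rhs = 6, matching y values: none (0 points).
  x = 10: rhs = 7, matching y values: none (0 points).
Total affine count: 9.
Full point count |E(F_11)| = 9 + 1 = 10.
Hasse bound: |10 − (11+1)| = |-2| = 2 ≤ 2√11 ≈ 6.6332 ✓.


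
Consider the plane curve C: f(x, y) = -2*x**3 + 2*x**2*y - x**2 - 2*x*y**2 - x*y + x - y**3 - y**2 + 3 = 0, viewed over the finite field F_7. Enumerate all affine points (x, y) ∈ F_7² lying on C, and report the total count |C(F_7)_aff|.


Affine F_7-points: {(0, 4), (0, 5), (3, 2), (4, 1), (4, 3), (5, 6)}; count = 6.

For each of the 49 pairs (x, y) ∈ F_7², evaluate f(x, y) mod 7. Record the zeros.
  x = 0: [0↦3, 1↦1, 2↦5, 3↦2, 4↦0, 5↦0, 6↦3]  zeros at y ∈ {4, 5}
  x = 1: [0↦1, 1↦5, 2↦4, 3↦6, 4↦5, 5↦2, 6↦5]  zeros at y ∈ ∅
  x = 2: [0↦6, 1↦6, 2↦4, 3↦1, 4↦5, 5↦3, 6↦3]  zeros at y ∈ ∅
  x = 3: [0↦6, 1↦6, 2↦0, 3↦3, 4↦2, 5↦5, 6↦6]  zeros at y ∈ {2}
  x = 4: [0↦3, 1↦0, 2↦1, 3↦0, 4↦5, 5↦3, 6↦2]  zeros at y ∈ {1, 3}
  x = 5: [0↦6, 1↦4, 2↦2, 3↦1, 4↦2, 5↦6, 6↦0]  zeros at y ∈ {6}
  x = 6: [0↦3, 1↦6, 2↦5, 3↦1, 4↦2, 5↦2, 6↦2]  zeros at y ∈ ∅
Collecting zeros: affine points = {(0, 4), (0, 5), (3, 2), (4, 1), (4, 3), (5, 6)}.
Total count |C(F_7)_aff| = 6.


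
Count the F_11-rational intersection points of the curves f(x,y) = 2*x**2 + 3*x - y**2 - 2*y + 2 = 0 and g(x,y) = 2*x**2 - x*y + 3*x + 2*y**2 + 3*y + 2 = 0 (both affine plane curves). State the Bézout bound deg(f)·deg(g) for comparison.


Common zeros: {(7, 0), (8, 0)}; count = 2; Bézout bound = 4.

deg(f) = 2, deg(g) = 2, so Bézout bound = 4.
Scan x ∈ F_11. For each x, list the y ∈ F_11 with f(x, y) ≡ 0 and those with g(x, y) ≡ 0 (mod 11); the common zeros in that column are the intersection.
  x = 0: f ≡ 0 at y ∈ {4, 5}; g ≡ 0 at y ∈ {7, 8}; common: ∅.
  x = 1: f ≡ 0 at y ∈ ∅; g ≡ 0 at y ∈ {1, 9}; common: ∅.
  x = 2: f ≡ 0 at y ∈ ∅; g ≡ 0 at y ∈ {7, 9}; common: ∅.
  x = 3: f ≡ 0 at y ∈ ∅; g ≡ 0 at y ∈ ∅; common: ∅.
  x = 4: f ≡ 0 at y ∈ {4, 5}; g ≡ 0 at y ∈ ∅; common: ∅.
  x = 5: f ≡ 0 at y ∈ ∅; g ≡ 0 at y ∈ ∅; common: ∅.
  x = 6: f ≡ 0 at y ∈ {3, 6}; g ≡ 0 at y ∈ ∅; common: ∅.
  x = 7: f ≡ 0 at y ∈ {0, 9}; g ≡ 0 at y ∈ {0, 2}; common: {0}.
  x = 8: f ≡ 0 at y ∈ {0, 9}; g ≡ 0 at y ∈ {0, 8}; common: {0}.
  x = 9: f ≡ 0 at y ∈ {3, 6}; g ≡ 0 at y ∈ {1, 2}; common: ∅.
  x = 10: f ≡ 0 at y ∈ ∅; g ≡ 0 at y ∈ ∅; common: ∅.
Collecting: common zeros = {(7, 0), (8, 0)}, so the count is 2.
Comparison with the Bézout bound: 2 ≤ 4 = deg(f)·deg(g), as expected for curves with no common component (the affine F_11-count falls short of the bound because intersections may lie at infinity, over extension fields, or carry multiplicity).


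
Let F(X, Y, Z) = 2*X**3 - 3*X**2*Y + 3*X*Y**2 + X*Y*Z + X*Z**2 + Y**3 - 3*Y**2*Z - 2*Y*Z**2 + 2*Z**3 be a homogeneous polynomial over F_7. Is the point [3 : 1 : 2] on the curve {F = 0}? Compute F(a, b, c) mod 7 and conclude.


F(3,1,2) ≡ 1 (mod 7); P is NOT on the curve.

Evaluate F(3, 1, 2) term-by-term (mod 7).
  2*X**3 ↦ 2·27·1·1 = 54
  -3*X**2*Y ↦ -3·9·1·1 = -27
  3*X*Y**2 ↦ 3·3·1·1 = 9
  X*Y*Z ↦ 1·3·1·2 = 6
  X*Z**2 ↦ 1·3·1·4 = 12
  Y**3 ↦ 1·1·1·1 = 1
  -3*Y**2*Z ↦ -3·1·1·2 = -6
  -2*Y*Z**2 ↦ -2·1·1·4 = -8
  2*Z**3 ↦ 2·1·1·8 = 16
Sum: F(3, 1, 2) = (54) + (-27) + (9) + (6) + (12) + (1) + (-6) + (-8) + (16) = 57.
Reducing mod 7: 57 ≡ 1 (mod 7).
Since F(a, b, c) ≡ 1 ≠ 0 (mod 7), P does NOT lie on the curve.


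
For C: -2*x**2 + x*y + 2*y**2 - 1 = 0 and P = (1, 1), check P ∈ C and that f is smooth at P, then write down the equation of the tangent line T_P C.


Tangent line at P: -3*x + 5*y - 2 = 0.

Step 1: f(1, 1) = 0, so P lies on C.
Step 2: partial derivatives
  f_x(x, y) = -4*x + y, f_y(x, y) = x + 4*y.
  f_x(P) = -3, f_y(P) = 5 (gradient nonzero, so P is smooth).
Step 3: tangent line at P: -3·(x − 1) + 5·(y − 1) = 0.
Expanding: -3*x + 5*y - 2 = 0.


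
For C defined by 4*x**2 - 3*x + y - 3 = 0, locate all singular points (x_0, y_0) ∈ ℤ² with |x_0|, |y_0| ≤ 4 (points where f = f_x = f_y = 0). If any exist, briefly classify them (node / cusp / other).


No singular points in the scanned grid; C is smooth there.

Compute partial derivatives:
  f_x = 8*x - 3.
  f_y = 1.
f_y = 1 is a nonzero constant, so f_y never vanishes: no point (x, y) can satisfy f = f_x = f_y = 0. In particular no (x, y) ∈ {−4, ..., 4}² is singular; the curve is smooth.


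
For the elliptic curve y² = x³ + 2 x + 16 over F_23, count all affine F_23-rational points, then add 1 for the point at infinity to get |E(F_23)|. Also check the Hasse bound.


Affine points = {(0, 4), (0, 19), (3, 7), (3, 16), (5, 6), (5, 17), (9, 2), (9, 21), (10, 1), (10, 22), (11, 9), (11, 14), (13, 10), (13, 13), (16, 2), (16, 21), (17, 8), (17, 15), (19, 6), (19, 17), (20, 11), (20, 12), (21, 2), (21, 21), (22, 6), (22, 17)}; affine count = 26; |E(F_23)| = 27.

Discriminant check: Δ ∝ 4a³ + 27b² = 4·2³ + 27·16² = 4·8 + 27·256 ≡ 21 (mod 23). Nonzero ⇒ E is nonsingular.
For each x ∈ F_23, compute rhs = x³ + 2·x + 16 mod 23, then count y ∈ F_23 with y² ≡ rhs.
  x = 0: rhs = 16, matching y values: 4, 19 (2 points).
  x = 1: rhs = 19, matching y values: none (0 points).
  x = 2: rhs = 5, matching y values: none (0 points).
  x = 3: rhs = 3, matching y values: 7, 16 (2 points).
  x = 4: rhs = 19, matching y values: none (0 points).
  x = 5: rhs = 13, matching y values: 6, 17 (2 points).
  x = 6: rhs = 14, matching y values: none (0 points).
  x = 7: rhs = 5, matching y values: none (0 points).
  x = 8: rhs = 15, matching y values: none (0 points).
  x = 9: rhs = 4, matching y values: 2, 21 (2 points).
  x = 10: rhs = 1, matching y values: 1, 22 (2 points).
  x = 11: rhs = 12, matching y values: 9, 14 (2 points).
  x = 12: rhs = 20, matching y values: none (0 points).
  x = 13: rhs = 8, matching y values: 10, 13 (2 points).
  x = 14: rhs = 5, matching y values: none (0 points).
  x = 15: rhs = 17, matching y values: none (0 points).
  x = 16: rhs = 4, matching y values: 2, 21 (2 points).
  x = 17: rhs = 18, matching y values: 8, 15 (2 points).
  x = 18: rhs = 19, matching y values: none (0 points).
  x = 19: rhs = 13, matching y values: 6, 17 (2 points).
  x = 20: rhs = 6, matching y values: 11, 12 (2 points).
  x = 21: rhs = 4, matching y values: 2, 21 (2 points).
  x = 22: rhs = 13, matching y values: 6, 17 (2 points).
Total affine count: 26.
Full point count |E(F_23)| = 26 + 1 = 27.
Hasse bound: |27 − (23+1)| = |3| = 3 ≤ 2√23 ≈ 9.5917 ✓.


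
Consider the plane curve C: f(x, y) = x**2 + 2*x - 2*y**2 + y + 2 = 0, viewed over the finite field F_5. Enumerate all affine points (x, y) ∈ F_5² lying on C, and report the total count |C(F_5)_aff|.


Affine F_5-points: {(1, 0), (1, 3), (2, 0), (2, 3), (4, 1), (4, 2)}; count = 6.

For each of the 25 pairs (x, y) ∈ F_5², evaluate f(x, y) mod 5. Record the zeros.
  x = 0: [0↦2, 1↦1, 2↦1, 3↦2, 4↦4]  zeros at y ∈ ∅
  x = 1: [0↦0, 1↦4, 2↦4, 3↦0, 4↦2]  zeros at y ∈ {0, 3}
  x = 2: [0↦0, 1↦4, 2↦4, 3↦0, 4↦2]  zeros at y ∈ {0, 3}
  x = 3: [0↦2, 1↦1, 2↦1, 3↦2, 4↦4]  zeros at y ∈ ∅
  x = 4: [0↦1, 1↦0, 2↦0, 3↦1, 4↦3]  zeros at y ∈ {1, 2}
Collecting zeros: affine points = {(1, 0), (1, 3), (2, 0), (2, 3), (4, 1), (4, 2)}.
Total count |C(F_5)_aff| = 6.


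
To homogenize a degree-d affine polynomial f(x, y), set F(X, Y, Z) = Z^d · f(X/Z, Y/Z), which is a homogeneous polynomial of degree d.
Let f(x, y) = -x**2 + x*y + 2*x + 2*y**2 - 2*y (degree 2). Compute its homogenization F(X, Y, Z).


F(X, Y, Z) = -X**2 + X*Y + 2*X*Z + 2*Y**2 - 2*Y*Z

deg(f) = 2.
Substitute x = X/Z, y = Y/Z into f, then multiply by Z^2.
  monomial -1·x^2·y^0 ↦ -1·X^2·Y^0·Z^0.
  monomial 1·x^1·y^1 ↦ 1·X^1·Y^1·Z^0.
  monomial 2·x^1·y^0 ↦ 2·X^1·Y^0·Z^1.
  monomial 2·x^0·y^2 ↦ 2·X^0·Y^2·Z^0.
  monomial -2·x^0·y^1 ↦ -2·X^0·Y^1·Z^1.
Collecting: F(X, Y, Z) = -X**2 + X*Y + 2*X*Z + 2*Y**2 - 2*Y*Z.


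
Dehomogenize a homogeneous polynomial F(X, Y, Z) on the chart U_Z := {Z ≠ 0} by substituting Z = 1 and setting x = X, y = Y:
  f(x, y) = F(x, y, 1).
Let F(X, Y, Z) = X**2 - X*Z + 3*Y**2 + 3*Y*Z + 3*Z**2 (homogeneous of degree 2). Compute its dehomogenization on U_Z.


f(x, y) = x**2 - x + 3*y**2 + 3*y + 3

On U_Z we set Z = 1. Each monomial c·X^i·Y^j·Z^k in F becomes c·x^i·y^j·1^k = c·x^i·y^j.
Substituting Z = 1: F(X, Y, 1) = x**2 - x + 3*y**2 + 3*y + 3.
Note: deg(f) ≤ deg(F) = 2; strict inequality happens when F is divisible by Z (lost terms).


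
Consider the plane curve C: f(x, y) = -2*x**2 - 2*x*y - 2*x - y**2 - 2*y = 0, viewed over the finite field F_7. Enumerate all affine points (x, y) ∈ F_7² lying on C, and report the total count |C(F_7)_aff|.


Affine F_7-points: {(0, 0), (0, 5), (1, 5), (2, 2), (2, 6), (5, 3), (5, 6), (6, 0)}; count = 8.

For each of the 49 pairs (x, y) ∈ F_7², evaluate f(x, y) mod 7. Record the zeros.
  x = 0: [0↦0, 1↦4, 2↦6, 3↦6, 4↦4, 5↦0, 6↦1]  zeros at y ∈ {0, 5}
  x = 1: [0↦3, 1↦5, 2↦5, 3↦3, 4↦6, 5↦0, 6↦6]  zeros at y ∈ {5}
  x = 2: [0↦2, 1↦2, 2↦0, 3↦3, 4↦4, 5↦3, 6↦0]  zeros at y ∈ {2, 6}
  x = 3: [0↦4, 1↦2, 2↦5, 3↦6, 4↦5, 5↦2, 6↦4]  zeros at y ∈ ∅
  x = 4: [0↦2, 1↦5, 2↦6, 3↦5, 4↦2, 5↦4, 6↦4]  zeros at y ∈ ∅
  x = 5: [0↦3, 1↦4, 2↦3, 3↦0, 4↦2, 5↦2, 6↦0]  zeros at y ∈ {3, 6}
  x = 6: [0↦0, 1↦6, 2↦3, 3↦5, 4↦5, 5↦3, 6↦6]  zeros at y ∈ {0}
Collecting zeros: affine points = {(0, 0), (0, 5), (1, 5), (2, 2), (2, 6), (5, 3), (5, 6), (6, 0)}.
Total count |C(F_7)_aff| = 8.


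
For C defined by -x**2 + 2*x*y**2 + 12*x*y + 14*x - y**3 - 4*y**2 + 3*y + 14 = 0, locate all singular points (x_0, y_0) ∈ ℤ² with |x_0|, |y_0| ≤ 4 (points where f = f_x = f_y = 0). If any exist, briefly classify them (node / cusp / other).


Singular points: {(-2, -3)}; classification: node.

Compute partial derivatives:
  f_x = -2*x + 2*y**2 + 12*y + 14.
  f_y = 4*x*y + 12*x - 3*y**2 - 8*y + 3.
Scan x_0 ∈ {−4, ..., 4}. For each x_0, f_y(x_0, y) is a polynomial in y; find its integer roots y ∈ {−4, ..., 4}, then test f_x and f at those candidates.
  x = -4: f_y(-4, y) = -3*y**2 - 24*y - 45; vanishes at y ∈ {-3}. (-4, -3): f_x = 4 ≠ 0.
  x = -3: f_y(-3, y) = -3*y**2 - 20*y - 33; vanishes at y ∈ {-3}. (-3, -3): f_x = 2 ≠ 0.
  x = -2: f_y(-2, y) = -3*y**2 - 16*y - 21; vanishes at y ∈ {-3}. (-2, -3): f_x = 0, f = 0 — SINGULAR.
  x = -1: f_y(-1, y) = -3*y**2 - 12*y - 9; vanishes at y ∈ {-3, -1}. (-1, -3): f_x = -2 ≠ 0; (-1, -1): f_x = 6 ≠ 0.
  x = 0: f_y(0, y) = -3*y**2 - 8*y + 3; vanishes at y ∈ {-3}. (0, -3): f_x = -4 ≠ 0.
  x = 1: f_y(1, y) = -3*y**2 - 4*y + 15; vanishes at y ∈ {-3}. (1, -3): f_x = -6 ≠ 0.
  x = 2: f_y(2, y) = 27 - 3*y**2; vanishes at y ∈ {-3, 3}. (2, -3): f_x = -8 ≠ 0; (2, 3): f_x = 64 ≠ 0.
  x = 3: f_y(3, y) = -3*y**2 + 4*y + 39; vanishes at y ∈ {-3}. (3, -3): f_x = -10 ≠ 0.
  x = 4: f_y(4, y) = -3*y**2 + 8*y + 51; vanishes at y ∈ {-3}. (4, -3): f_x = -12 ≠ 0.
Only singular point on the grid: (-2, -3).
Classify: substitute x = -2 + u, y = -3 + v and expand: f = -u**2 + 2*u*v**2 - v**3 + v**2.
No constant or linear terms (consistent with a singular point). Quadratic part: -u**2 + v**2. Cubic part: 2*u*v**2 - v**3.
The quadratic part v**2 - u**2 = (v − u)(v + u) splits into two distinct linear factors, so there are two distinct tangent lines y − -3 = ±(x − -2) — this is a node (ordinary double point).
Classification: node.


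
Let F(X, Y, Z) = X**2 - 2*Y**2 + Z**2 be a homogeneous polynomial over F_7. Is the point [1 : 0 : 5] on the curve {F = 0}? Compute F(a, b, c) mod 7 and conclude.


F(1,0,5) ≡ 5 (mod 7); P is NOT on the curve.

Evaluate F(1, 0, 5) term-by-term (mod 7).
  X**2 ↦ 1·1·1·1 = 1
  -2*Y**2 ↦ -2·1·0·1 = 0
  Z**2 ↦ 1·1·1·25 = 25
Sum: F(1, 0, 5) = (1) + (0) + (25) = 26.
Reducing mod 7: 26 ≡ 5 (mod 7).
Since F(a, b, c) ≡ 5 ≠ 0 (mod 7), P does NOT lie on the curve.


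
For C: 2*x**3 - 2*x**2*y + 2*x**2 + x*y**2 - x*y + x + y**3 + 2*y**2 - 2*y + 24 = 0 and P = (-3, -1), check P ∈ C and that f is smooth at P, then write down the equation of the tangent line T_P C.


Tangent line at P: 33*x - 12*y + 87 = 0.

Step 1: f(-3, -1) = 0, so P lies on C.
Step 2: partial derivatives
  f_x(x, y) = 6*x**2 - 4*x*y + 4*x + y**2 - y + 1, f_y(x, y) = -2*x**2 + 2*x*y - x + 3*y**2 + 4*y - 2.
  f_x(P) = 33, f_y(P) = -12 (gradient nonzero, so P is smooth).
Step 3: tangent line at P: 33·(x − -3) + -12·(y − -1) = 0.
Expanding: 33*x - 12*y + 87 = 0.


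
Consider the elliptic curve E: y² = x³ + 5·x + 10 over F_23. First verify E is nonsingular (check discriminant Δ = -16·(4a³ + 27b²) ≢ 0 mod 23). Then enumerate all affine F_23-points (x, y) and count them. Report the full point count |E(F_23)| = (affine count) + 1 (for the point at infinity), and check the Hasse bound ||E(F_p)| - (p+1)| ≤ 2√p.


Affine points = {(1, 4), (1, 19), (3, 11), (3, 12), (4, 5), (4, 18), (6, 7), (6, 16), (9, 5), (9, 18), (10, 5), (10, 18), (11, 4), (11, 19), (12, 2), (12, 21), (13, 8), (13, 15), (14, 8), (14, 15), (16, 0), (19, 8), (19, 15), (22, 2), (22, 21)}; affine count = 25; |E(F_23)| = 26.

Discriminant check: Δ ∝ 4a³ + 27b² = 4·5³ + 27·10² = 4·125 + 27·100 ≡ 3 (mod 23). Nonzero ⇒ E is nonsingular.
For each x ∈ F_23, compute rhs = x³ + 5·x + 10 mod 23, then count y ∈ F_23 with y² ≡ rhs.
  x = 0: rhs = 10, matching y values: none (0 points).
  x = 1: rhs = 16, matching y values: 4, 19 (2 points).
  x = 2: rhs = 5, matching y values: none (0 points).
  x = 3: rhs = 6, matching y values: 11, 12 (2 points).
  x = 4: rhs = 2, matching y values: 5, 18 (2 points).
  x = 5: rhs = 22, matching y values: none (0 points).
  x = 6: rhs = 3, matching y values: 7, 16 (2 points).
  x = 7: rhs = 20, matching y values: none (0 points).
  x = 8: rhs = 10, matching y values: none (0 points).
  x = 9: rhs = 2, matching y values: 5, 18 (2 points).
  x = 10: rhs = 2, matching y values: 5, 18 (2 points).
  x = 11: rhs = 16, matching y values: 4, 19 (2 points).
  x = 12: rhs = 4, matching y values: 2, 21 (2 points).
  x = 13: rhs = 18, matching y values: 8, 15 (2 points).
  x = 14: rhs = 18, matching y values: 8, 15 (2 points).
  x = 15: rhs = 10, matching y values: none (0 points).
  x = 16: rhs = 0, matching y values: 0 (1 points).
  x = 17: rhs = 17, matching y values: none (0 points).
  x = 18: rhs = 21, matching y values: none (0 points).
  x = 19: rhs = 18, matching y values: 8, 15 (2 points).
  x = 20: rhs = 14, matching y values: none (0 points).
  x = 21: rhs = 15, matching y values: none (0 points).
  x = 22: rhs = 4, matching y values: 2, 21 (2 points).
Total affine count: 25.
Full point count |E(F_23)| = 25 + 1 = 26.
Hasse bound: |26 − (23+1)| = |2| = 2 ≤ 2√23 ≈ 9.5917 ✓.
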